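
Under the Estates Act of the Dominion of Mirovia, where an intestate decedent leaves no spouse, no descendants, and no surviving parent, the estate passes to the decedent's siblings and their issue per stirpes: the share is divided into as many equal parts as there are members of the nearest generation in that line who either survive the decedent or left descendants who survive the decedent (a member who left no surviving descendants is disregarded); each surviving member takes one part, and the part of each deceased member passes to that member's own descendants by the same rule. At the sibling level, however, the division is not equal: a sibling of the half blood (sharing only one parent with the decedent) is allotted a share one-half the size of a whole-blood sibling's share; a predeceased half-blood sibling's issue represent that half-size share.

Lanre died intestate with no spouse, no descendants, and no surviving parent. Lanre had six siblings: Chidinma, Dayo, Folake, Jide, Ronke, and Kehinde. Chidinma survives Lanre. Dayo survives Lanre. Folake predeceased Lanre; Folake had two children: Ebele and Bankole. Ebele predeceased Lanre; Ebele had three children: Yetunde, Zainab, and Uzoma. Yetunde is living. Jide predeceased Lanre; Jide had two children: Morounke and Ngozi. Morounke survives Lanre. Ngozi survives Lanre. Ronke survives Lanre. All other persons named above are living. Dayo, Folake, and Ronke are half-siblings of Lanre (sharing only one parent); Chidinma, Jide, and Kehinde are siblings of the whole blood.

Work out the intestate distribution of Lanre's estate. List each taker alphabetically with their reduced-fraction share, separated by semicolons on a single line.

Bankole 1/18; Chidinma 2/9; Dayo 1/9; Kehinde 2/9; Morounke 1/9; Ngozi 1/9; Ronke 1/9; Uzoma 1/54; Yetunde 1/54; Zainab 1/54

No spouse, descendants, or parent survives, so the estate passes to Lanre's siblings per stirpes.
Half-blood siblings count for one-half the weight of whole-blood siblings at the initial division.
Dividing 1 in proportion to weights (total weight 9/2): Chidinma (weight 1) → 2/9; Dayo (weight 1/2) → 1/9; Folake (weight 1/2) → 1/9; Jide (weight 1) → 2/9; Ronke (weight 1/2) → 1/9; Kehinde (weight 1) → 2/9.
Chidinma is living and takes 2/9.
Dayo is living and takes 1/9.
Folake predeceased; the 1/9 allotted to Folake's branch passes to Folake's issue by representation.
The 1/9 is divided into 2 equal shares of 1/18 among Ebele, Bankole.
Ebele predeceased; the 1/18 allotted to Ebele's branch passes to Ebele's issue by representation.
The 1/18 is divided into 3 equal shares of 1/54 among Yetunde, Zainab, Uzoma.
Yetunde is living and takes 1/54.
Zainab is living and takes 1/54.
Uzoma is living and takes 1/54.
Bankole is living and takes 1/18.
Jide predeceased; the 2/9 allotted to Jide's branch passes to Jide's issue by representation.
The 2/9 is divided into 2 equal shares of 1/9 among Morounke, Ngozi.
Morounke is living and takes 1/9.
Ngozi is living and takes 1/9.
Ronke is living and takes 1/9.
Kehinde is living and takes 2/9.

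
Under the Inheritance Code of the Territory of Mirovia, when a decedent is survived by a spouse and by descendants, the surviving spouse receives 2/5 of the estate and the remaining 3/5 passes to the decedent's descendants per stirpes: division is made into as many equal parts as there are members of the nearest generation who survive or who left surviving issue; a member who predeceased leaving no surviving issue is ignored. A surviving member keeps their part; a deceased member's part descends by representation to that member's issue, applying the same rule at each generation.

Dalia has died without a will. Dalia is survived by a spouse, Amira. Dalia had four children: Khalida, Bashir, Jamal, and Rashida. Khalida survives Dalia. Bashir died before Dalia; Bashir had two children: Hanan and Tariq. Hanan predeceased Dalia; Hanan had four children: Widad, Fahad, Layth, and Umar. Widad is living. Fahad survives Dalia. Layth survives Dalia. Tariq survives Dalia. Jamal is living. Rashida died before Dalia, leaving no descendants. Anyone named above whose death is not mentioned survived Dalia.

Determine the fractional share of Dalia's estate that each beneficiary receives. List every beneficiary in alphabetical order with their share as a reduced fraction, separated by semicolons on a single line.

Amira, as surviving spouse, takes 2/5.
The remaining 3/5 passes to Dalia's descendants per stirpes.
Rashida left no surviving issue, so that branch lapses and is disregarded.
The 3/5 is divided into 3 equal shares of 1/5 among Khalida, Bashir, Jamal.
Khalida is living and takes 1/5.
Bashir predeceased; the 1/5 allotted to Bashir's branch passes to Bashir's issue by representation.
The 1/5 is divided into 2 equal shares of 1/10 among Hanan, Tariq.
Hanan predeceased; the 1/10 allotted to Hanan's branch passes to Hanan's issue by representation.
The 1/10 is divided into 4 equal shares of 1/40 among Widad, Fahad, Layth, Umar.
Widad is living and takes 1/40.
Fahad is living and takes 1/40.
Layth is living and takes 1/40.
Umar is living and takes 1/40.
Tariq is living and takes 1/10.
Jamal is living and takes 1/5.

Amira 2/5; Fahad 1/40; Jamal 1/5; Khalida 1/5; Layth 1/40; Tariq 1/10; Umar 1/40; Widad 1/40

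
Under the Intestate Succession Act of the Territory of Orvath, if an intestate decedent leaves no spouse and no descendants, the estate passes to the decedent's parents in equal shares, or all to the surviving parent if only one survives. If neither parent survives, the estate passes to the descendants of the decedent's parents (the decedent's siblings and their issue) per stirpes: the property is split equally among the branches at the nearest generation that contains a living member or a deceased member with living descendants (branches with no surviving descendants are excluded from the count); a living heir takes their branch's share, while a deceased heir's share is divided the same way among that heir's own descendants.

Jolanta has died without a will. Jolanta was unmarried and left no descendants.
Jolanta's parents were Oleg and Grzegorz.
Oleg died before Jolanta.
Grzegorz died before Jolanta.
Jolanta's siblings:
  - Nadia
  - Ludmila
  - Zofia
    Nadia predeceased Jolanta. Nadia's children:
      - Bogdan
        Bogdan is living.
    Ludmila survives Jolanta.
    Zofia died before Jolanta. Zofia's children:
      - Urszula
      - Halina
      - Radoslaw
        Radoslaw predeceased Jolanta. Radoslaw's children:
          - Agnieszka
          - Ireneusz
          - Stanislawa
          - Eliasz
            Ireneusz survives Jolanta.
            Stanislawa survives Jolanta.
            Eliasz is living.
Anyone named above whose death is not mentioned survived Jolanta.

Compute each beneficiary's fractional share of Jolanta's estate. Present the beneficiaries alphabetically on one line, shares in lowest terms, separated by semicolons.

Neither parent survives and there are no descendants, so the estate passes to Jolanta's siblings and their issue per stirpes.
The estate is divided into 3 equal shares of 1/3 among Nadia, Ludmila, Zofia.
Nadia predeceased; the 1/3 allotted to Nadia's branch passes to Nadia's issue by representation.
Bogdan is the sole taker at this level and receives the full 1/3.
Ludmila is living and takes 1/3.
Zofia predeceased; the 1/3 allotted to Zofia's branch passes to Zofia's issue by representation.
The 1/3 is divided into 3 equal shares of 1/9 among Urszula, Halina, Radoslaw.
Urszula is living and takes 1/9.
Halina is living and takes 1/9.
Radoslaw predeceased; the 1/9 allotted to Radoslaw's branch passes to Radoslaw's issue by representation.
The 1/9 is divided into 4 equal shares of 1/36 among Agnieszka, Ireneusz, Stanislawa, Eliasz.
Agnieszka is living and takes 1/36.
Ireneusz is living and takes 1/36.
Stanislawa is living and takes 1/36.
Eliasz is living and takes 1/36.

Agnieszka 1/36; Bogdan 1/3; Eliasz 1/36; Halina 1/9; Ireneusz 1/36; Ludmila 1/3; Stanislawa 1/36; Urszula 1/9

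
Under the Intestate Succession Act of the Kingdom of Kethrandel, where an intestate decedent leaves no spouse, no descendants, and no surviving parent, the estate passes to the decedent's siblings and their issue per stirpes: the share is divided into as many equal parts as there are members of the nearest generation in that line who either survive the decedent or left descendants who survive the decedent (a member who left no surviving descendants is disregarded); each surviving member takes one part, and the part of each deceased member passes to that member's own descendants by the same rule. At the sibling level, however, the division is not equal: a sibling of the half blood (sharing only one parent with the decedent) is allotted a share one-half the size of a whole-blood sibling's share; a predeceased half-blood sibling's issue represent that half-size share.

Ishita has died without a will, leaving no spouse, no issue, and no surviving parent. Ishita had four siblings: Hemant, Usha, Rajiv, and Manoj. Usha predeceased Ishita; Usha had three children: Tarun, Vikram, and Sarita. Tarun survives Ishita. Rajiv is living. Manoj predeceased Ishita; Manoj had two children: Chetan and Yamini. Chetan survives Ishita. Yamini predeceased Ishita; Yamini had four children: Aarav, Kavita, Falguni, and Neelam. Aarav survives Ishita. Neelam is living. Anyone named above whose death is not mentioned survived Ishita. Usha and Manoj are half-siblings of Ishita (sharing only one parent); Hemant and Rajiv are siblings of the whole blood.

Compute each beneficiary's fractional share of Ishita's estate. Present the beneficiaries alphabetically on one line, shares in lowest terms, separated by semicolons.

Aarav 1/48; Chetan 1/12; Falguni 1/48; Hemant 1/3; Kavita 1/48; Neelam 1/48; Rajiv 1/3; Sarita 1/18; Tarun 1/18; Vikram 1/18

No spouse, descendants, or parent survives, so the estate passes to Ishita's siblings per stirpes.
Half-blood siblings count for one-half the weight of whole-blood siblings at the initial division.
Dividing 1 in proportion to weights (total weight 3): Hemant (weight 1) → 1/3; Usha (weight 1/2) → 1/6; Rajiv (weight 1) → 1/3; Manoj (weight 1/2) → 1/6.
Hemant is living and takes 1/3.
Usha predeceased; the 1/6 allotted to Usha's branch passes to Usha's issue by representation.
The 1/6 is divided into 3 equal shares of 1/18 among Tarun, Vikram, Sarita.
Tarun is living and takes 1/18.
Vikram is living and takes 1/18.
Sarita is living and takes 1/18.
Rajiv is living and takes 1/3.
Manoj predeceased; the 1/6 allotted to Manoj's branch passes to Manoj's issue by representation.
The 1/6 is divided into 2 equal shares of 1/12 among Chetan, Yamini.
Chetan is living and takes 1/12.
Yamini predeceased; the 1/12 allotted to Yamini's branch passes to Yamini's issue by representation.
The 1/12 is divided into 4 equal shares of 1/48 among Aarav, Kavita, Falguni, Neelam.
Aarav is living and takes 1/48.
Kavita is living and takes 1/48.
Falguni is living and takes 1/48.
Neelam is living and takes 1/48.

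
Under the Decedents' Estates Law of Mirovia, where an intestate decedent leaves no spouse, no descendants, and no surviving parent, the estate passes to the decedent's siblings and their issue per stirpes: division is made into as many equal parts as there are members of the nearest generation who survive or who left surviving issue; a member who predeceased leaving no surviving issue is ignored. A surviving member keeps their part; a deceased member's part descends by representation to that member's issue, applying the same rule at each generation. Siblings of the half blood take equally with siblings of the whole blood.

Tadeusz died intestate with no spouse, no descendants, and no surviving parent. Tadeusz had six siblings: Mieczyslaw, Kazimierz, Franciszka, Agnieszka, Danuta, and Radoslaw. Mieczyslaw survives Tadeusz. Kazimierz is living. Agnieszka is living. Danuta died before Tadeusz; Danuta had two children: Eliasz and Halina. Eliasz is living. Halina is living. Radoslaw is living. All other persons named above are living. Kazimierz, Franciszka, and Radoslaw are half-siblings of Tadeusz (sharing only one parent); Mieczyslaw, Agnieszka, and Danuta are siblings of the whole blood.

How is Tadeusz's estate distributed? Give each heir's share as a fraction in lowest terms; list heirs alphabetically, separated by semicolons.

Agnieszka 1/6; Eliasz 1/12; Franciszka 1/6; Halina 1/12; Kazimierz 1/6; Mieczyslaw 1/6; Radoslaw 1/6

No spouse, descendants, or parent survives, so the estate passes to Tadeusz's siblings per stirpes.
Half-blood and whole-blood siblings take equally under the stated rule.
The estate is divided into 6 equal shares of 1/6 among Mieczyslaw, Kazimierz, Franciszka, Agnieszka, Danuta, Radoslaw.
Mieczyslaw is living and takes 1/6.
Kazimierz is living and takes 1/6.
Franciszka is living and takes 1/6.
Agnieszka is living and takes 1/6.
Danuta predeceased; the 1/6 allotted to Danuta's branch passes to Danuta's issue by representation.
The 1/6 is divided into 2 equal shares of 1/12 among Eliasz, Halina.
Eliasz is living and takes 1/12.
Halina is living and takes 1/12.
Radoslaw is living and takes 1/6.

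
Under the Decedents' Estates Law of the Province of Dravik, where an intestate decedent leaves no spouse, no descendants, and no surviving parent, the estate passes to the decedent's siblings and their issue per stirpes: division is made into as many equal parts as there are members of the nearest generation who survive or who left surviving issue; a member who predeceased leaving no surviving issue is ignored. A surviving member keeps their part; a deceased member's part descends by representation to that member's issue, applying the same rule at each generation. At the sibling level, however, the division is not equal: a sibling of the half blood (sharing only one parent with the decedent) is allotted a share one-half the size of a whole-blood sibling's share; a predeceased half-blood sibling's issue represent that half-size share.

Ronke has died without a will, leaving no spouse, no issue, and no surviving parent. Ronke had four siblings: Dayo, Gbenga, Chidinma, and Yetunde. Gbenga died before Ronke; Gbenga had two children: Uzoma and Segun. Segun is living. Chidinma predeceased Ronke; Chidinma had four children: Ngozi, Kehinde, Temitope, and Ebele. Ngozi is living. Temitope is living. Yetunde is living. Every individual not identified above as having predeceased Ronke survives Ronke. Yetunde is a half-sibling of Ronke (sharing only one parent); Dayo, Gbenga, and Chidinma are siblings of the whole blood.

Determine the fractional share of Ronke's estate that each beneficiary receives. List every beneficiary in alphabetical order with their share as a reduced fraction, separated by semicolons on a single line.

Dayo 2/7; Ebele 1/14; Kehinde 1/14; Ngozi 1/14; Segun 1/7; Temitope 1/14; Uzoma 1/7; Yetunde 1/7

No spouse, descendants, or parent survives, so the estate passes to Ronke's siblings per stirpes.
Half-blood siblings count for one-half the weight of whole-blood siblings at the initial division.
Dividing 1 in proportion to weights (total weight 7/2): Dayo (weight 1) → 2/7; Gbenga (weight 1) → 2/7; Chidinma (weight 1) → 2/7; Yetunde (weight 1/2) → 1/7.
Dayo is living and takes 2/7.
Gbenga predeceased; the 2/7 allotted to Gbenga's branch passes to Gbenga's issue by representation.
The 2/7 is divided into 2 equal shares of 1/7 among Uzoma, Segun.
Uzoma is living and takes 1/7.
Segun is living and takes 1/7.
Chidinma predeceased; the 2/7 allotted to Chidinma's branch passes to Chidinma's issue by representation.
The 2/7 is divided into 4 equal shares of 1/14 among Ngozi, Kehinde, Temitope, Ebele.
Ngozi is living and takes 1/14.
Kehinde is living and takes 1/14.
Temitope is living and takes 1/14.
Ebele is living and takes 1/14.
Yetunde is living and takes 1/7.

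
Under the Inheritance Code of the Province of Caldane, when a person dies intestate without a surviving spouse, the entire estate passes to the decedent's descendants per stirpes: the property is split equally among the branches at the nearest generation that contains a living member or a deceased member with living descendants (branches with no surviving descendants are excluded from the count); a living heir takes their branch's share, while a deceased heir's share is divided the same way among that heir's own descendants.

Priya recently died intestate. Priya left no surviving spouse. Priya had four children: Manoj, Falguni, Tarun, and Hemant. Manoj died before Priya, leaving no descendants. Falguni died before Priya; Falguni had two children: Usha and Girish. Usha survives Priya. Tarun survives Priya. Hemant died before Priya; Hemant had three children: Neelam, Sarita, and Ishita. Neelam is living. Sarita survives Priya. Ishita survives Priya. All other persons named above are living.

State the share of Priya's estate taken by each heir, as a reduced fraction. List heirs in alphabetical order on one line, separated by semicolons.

There is no surviving spouse, so the entire estate passes to Priya's descendants per stirpes.
Manoj left no surviving issue, so that branch lapses and is disregarded.
The estate is divided into 3 equal shares of 1/3 among Falguni, Tarun, Hemant.
Falguni predeceased; the 1/3 allotted to Falguni's branch passes to Falguni's issue by representation.
The 1/3 is divided into 2 equal shares of 1/6 among Usha, Girish.
Usha is living and takes 1/6.
Girish is living and takes 1/6.
Tarun is living and takes 1/3.
Hemant predeceased; the 1/3 allotted to Hemant's branch passes to Hemant's issue by representation.
The 1/3 is divided into 3 equal shares of 1/9 among Neelam, Sarita, Ishita.
Neelam is living and takes 1/9.
Sarita is living and takes 1/9.
Ishita is living and takes 1/9.

Girish 1/6; Ishita 1/9; Neelam 1/9; Sarita 1/9; Tarun 1/3; Usha 1/6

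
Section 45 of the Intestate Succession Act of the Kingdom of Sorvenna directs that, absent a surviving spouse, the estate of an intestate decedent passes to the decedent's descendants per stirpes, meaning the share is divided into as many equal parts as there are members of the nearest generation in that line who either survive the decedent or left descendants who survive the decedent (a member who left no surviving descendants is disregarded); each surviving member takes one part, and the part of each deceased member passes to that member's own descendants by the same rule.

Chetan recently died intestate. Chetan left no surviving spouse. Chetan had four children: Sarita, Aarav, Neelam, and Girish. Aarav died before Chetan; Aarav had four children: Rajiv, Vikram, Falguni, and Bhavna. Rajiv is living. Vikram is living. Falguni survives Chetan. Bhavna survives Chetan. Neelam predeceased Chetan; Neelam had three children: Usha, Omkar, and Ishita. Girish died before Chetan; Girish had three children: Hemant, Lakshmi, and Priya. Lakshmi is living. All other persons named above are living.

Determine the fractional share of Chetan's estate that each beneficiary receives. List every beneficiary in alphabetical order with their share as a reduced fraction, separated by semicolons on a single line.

There is no surviving spouse, so the entire estate passes to Chetan's descendants per stirpes.
The estate is divided into 4 equal shares of 1/4 among Sarita, Aarav, Neelam, Girish.
Sarita is living and takes 1/4.
Aarav predeceased; the 1/4 allotted to Aarav's branch passes to Aarav's issue by representation.
The 1/4 is divided into 4 equal shares of 1/16 among Rajiv, Vikram, Falguni, Bhavna.
Rajiv is living and takes 1/16.
Vikram is living and takes 1/16.
Falguni is living and takes 1/16.
Bhavna is living and takes 1/16.
Neelam predeceased; the 1/4 allotted to Neelam's branch passes to Neelam's issue by representation.
The 1/4 is divided into 3 equal shares of 1/12 among Usha, Omkar, Ishita.
Usha is living and takes 1/12.
Omkar is living and takes 1/12.
Ishita is living and takes 1/12.
Girish predeceased; the 1/4 allotted to Girish's branch passes to Girish's issue by representation.
The 1/4 is divided into 3 equal shares of 1/12 among Hemant, Lakshmi, Priya.
Hemant is living and takes 1/12.
Lakshmi is living and takes 1/12.
Priya is living and takes 1/12.

Bhavna 1/16; Falguni 1/16; Hemant 1/12; Ishita 1/12; Lakshmi 1/12; Omkar 1/12; Priya 1/12; Rajiv 1/16; Sarita 1/4; Usha 1/12; Vikram 1/16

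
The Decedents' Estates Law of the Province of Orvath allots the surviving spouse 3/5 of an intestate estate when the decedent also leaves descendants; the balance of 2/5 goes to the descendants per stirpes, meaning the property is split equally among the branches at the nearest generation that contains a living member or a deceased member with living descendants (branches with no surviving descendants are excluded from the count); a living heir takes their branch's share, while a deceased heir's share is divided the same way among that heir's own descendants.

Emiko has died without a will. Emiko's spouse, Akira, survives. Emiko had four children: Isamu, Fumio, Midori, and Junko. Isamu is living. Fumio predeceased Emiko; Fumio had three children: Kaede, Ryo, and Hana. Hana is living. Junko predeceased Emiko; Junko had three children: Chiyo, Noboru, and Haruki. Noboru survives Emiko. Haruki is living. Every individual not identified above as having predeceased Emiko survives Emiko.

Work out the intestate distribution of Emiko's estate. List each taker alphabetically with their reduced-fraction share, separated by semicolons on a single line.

Akira 3/5; Chiyo 1/30; Hana 1/30; Haruki 1/30; Isamu 1/10; Kaede 1/30; Midori 1/10; Noboru 1/30; Ryo 1/30

Akira, as surviving spouse, takes 3/5.
The remaining 2/5 passes to Emiko's descendants per stirpes.
The 2/5 is divided into 4 equal shares of 1/10 among Isamu, Fumio, Midori, Junko.
Isamu is living and takes 1/10.
Fumio predeceased; the 1/10 allotted to Fumio's branch passes to Fumio's issue by representation.
The 1/10 is divided into 3 equal shares of 1/30 among Kaede, Ryo, Hana.
Kaede is living and takes 1/30.
Ryo is living and takes 1/30.
Hana is living and takes 1/30.
Midori is living and takes 1/10.
Junko predeceased; the 1/10 allotted to Junko's branch passes to Junko's issue by representation.
The 1/10 is divided into 3 equal shares of 1/30 among Chiyo, Noboru, Haruki.
Chiyo is living and takes 1/30.
Noboru is living and takes 1/30.
Haruki is living and takes 1/30.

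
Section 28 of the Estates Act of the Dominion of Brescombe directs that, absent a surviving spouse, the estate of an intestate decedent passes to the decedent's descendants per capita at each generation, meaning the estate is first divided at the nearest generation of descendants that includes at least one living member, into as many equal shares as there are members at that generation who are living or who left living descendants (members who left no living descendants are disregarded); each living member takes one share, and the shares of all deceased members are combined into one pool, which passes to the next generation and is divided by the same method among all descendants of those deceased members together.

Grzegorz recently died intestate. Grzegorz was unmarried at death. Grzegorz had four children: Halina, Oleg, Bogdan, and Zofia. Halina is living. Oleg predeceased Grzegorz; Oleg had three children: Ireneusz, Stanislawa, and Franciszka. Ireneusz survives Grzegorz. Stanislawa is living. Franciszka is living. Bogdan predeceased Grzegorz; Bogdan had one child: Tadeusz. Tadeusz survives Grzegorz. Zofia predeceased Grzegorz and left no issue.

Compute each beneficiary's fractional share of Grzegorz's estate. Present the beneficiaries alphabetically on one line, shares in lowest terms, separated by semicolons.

Franciszka 1/6; Halina 1/3; Ireneusz 1/6; Stanislawa 1/6; Tadeusz 1/6

There is no surviving spouse, so the entire estate passes to Grzegorz's descendants per capita at each generation.
At generation 1 (Halina, Oleg, Bogdan) there are 3 shares of (1)/3 = 1/3 each.
Living: Halina — each takes 1/3.
Deceased: Oleg and Bogdan. Their combined 2/3 is pooled and carried to generation 2.
At generation 2 (Ireneusz, Stanislawa, Franciszka, Tadeusz) there are 4 shares of (2/3)/4 = 1/6 each.
Living: Ireneusz, Stanislawa, Franciszka, and Tadeusz — each takes 1/6.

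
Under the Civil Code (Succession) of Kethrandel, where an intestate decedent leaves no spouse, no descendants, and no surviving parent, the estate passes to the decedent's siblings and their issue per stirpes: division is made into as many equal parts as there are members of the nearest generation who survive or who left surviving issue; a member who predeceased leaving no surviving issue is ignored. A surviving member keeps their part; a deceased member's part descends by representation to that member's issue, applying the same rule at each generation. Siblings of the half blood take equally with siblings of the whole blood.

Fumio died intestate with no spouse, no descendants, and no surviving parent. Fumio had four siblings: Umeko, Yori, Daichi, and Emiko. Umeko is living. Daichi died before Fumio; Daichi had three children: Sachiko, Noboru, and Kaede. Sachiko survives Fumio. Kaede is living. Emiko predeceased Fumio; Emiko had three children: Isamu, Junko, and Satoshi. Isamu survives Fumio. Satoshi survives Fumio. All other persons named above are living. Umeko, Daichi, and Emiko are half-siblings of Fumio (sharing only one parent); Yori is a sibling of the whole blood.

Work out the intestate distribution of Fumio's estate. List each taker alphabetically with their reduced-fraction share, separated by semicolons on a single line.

Isamu 1/12; Junko 1/12; Kaede 1/12; Noboru 1/12; Sachiko 1/12; Satoshi 1/12; Umeko 1/4; Yori 1/4

No spouse, descendants, or parent survives, so the estate passes to Fumio's siblings per stirpes.
Half-blood and whole-blood siblings take equally under the stated rule.
The estate is divided into 4 equal shares of 1/4 among Umeko, Yori, Daichi, Emiko.
Umeko is living and takes 1/4.
Yori is living and takes 1/4.
Daichi predeceased; the 1/4 allotted to Daichi's branch passes to Daichi's issue by representation.
The 1/4 is divided into 3 equal shares of 1/12 among Sachiko, Noboru, Kaede.
Sachiko is living and takes 1/12.
Noboru is living and takes 1/12.
Kaede is living and takes 1/12.
Emiko predeceased; the 1/4 allotted to Emiko's branch passes to Emiko's issue by representation.
The 1/4 is divided into 3 equal shares of 1/12 among Isamu, Junko, Satoshi.
Isamu is living and takes 1/12.
Junko is living and takes 1/12.
Satoshi is living and takes 1/12.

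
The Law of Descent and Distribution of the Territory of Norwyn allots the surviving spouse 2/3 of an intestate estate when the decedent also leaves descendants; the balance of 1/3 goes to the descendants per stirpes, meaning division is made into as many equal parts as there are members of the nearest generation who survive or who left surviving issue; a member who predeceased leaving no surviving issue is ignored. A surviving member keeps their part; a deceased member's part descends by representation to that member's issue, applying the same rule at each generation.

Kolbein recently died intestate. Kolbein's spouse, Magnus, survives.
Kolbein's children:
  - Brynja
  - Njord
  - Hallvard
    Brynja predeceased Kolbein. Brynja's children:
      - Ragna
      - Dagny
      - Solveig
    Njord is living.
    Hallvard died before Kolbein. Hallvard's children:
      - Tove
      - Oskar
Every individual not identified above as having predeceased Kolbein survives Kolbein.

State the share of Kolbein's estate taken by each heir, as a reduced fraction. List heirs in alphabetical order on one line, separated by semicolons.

Magnus, as surviving spouse, takes 2/3.
The remaining 1/3 passes to Kolbein's descendants per stirpes.
The 1/3 is divided into 3 equal shares of 1/9 among Brynja, Njord, Hallvard.
Brynja predeceased; the 1/9 allotted to Brynja's branch passes to Brynja's issue by representation.
The 1/9 is divided into 3 equal shares of 1/27 among Ragna, Dagny, Solveig.
Ragna is living and takes 1/27.
Dagny is living and takes 1/27.
Solveig is living and takes 1/27.
Njord is living and takes 1/9.
Hallvard predeceased; the 1/9 allotted to Hallvard's branch passes to Hallvard's issue by representation.
The 1/9 is divided into 2 equal shares of 1/18 among Tove, Oskar.
Tove is living and takes 1/18.
Oskar is living and takes 1/18.

Dagny 1/27; Magnus 2/3; Njord 1/9; Oskar 1/18; Ragna 1/27; Solveig 1/27; Tove 1/18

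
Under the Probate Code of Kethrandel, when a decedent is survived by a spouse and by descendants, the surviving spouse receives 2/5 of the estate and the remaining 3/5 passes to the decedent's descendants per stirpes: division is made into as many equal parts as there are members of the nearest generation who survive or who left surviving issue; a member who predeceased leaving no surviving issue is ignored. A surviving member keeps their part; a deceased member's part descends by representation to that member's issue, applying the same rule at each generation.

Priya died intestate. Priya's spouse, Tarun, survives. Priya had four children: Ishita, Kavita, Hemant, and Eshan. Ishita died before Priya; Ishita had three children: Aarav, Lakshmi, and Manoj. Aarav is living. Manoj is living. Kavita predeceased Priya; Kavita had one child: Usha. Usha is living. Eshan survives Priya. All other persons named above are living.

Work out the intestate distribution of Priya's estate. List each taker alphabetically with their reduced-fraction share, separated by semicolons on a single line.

Tarun, as surviving spouse, takes 2/5.
The remaining 3/5 passes to Priya's descendants per stirpes.
The 3/5 is divided into 4 equal shares of 3/20 among Ishita, Kavita, Hemant, Eshan.
Ishita predeceased; the 3/20 allotted to Ishita's branch passes to Ishita's issue by representation.
The 3/20 is divided into 3 equal shares of 1/20 among Aarav, Lakshmi, Manoj.
Aarav is living and takes 1/20.
Lakshmi is living and takes 1/20.
Manoj is living and takes 1/20.
Kavita predeceased; the 3/20 allotted to Kavita's branch passes to Kavita's issue by representation.
Usha is the sole taker at this level and receives the full 3/20.
Hemant is living and takes 3/20.
Eshan is living and takes 3/20.

Aarav 1/20; Eshan 3/20; Hemant 3/20; Lakshmi 1/20; Manoj 1/20; Tarun 2/5; Usha 3/20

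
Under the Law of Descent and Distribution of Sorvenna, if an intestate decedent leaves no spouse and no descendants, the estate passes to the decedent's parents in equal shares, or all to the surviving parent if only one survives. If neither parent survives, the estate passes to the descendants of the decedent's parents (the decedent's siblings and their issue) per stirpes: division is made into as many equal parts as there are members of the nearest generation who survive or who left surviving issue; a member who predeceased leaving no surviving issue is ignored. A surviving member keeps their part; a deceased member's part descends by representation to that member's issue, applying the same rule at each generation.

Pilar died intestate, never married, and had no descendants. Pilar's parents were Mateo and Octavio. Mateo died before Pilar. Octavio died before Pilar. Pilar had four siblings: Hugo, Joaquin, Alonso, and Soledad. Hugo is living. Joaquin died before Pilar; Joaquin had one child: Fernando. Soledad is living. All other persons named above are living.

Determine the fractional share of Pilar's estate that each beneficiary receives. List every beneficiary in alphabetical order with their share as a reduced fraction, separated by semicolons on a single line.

Neither parent survives and there are no descendants, so the estate passes to Pilar's siblings and their issue per stirpes.
The estate is divided into 4 equal shares of 1/4 among Hugo, Joaquin, Alonso, Soledad.
Hugo is living and takes 1/4.
Joaquin predeceased; the 1/4 allotted to Joaquin's branch passes to Joaquin's issue by representation.
Fernando is the sole taker at this level and receives the full 1/4.
Alonso is living and takes 1/4.
Soledad is living and takes 1/4.

Alonso 1/4; Fernando 1/4; Hugo 1/4; Soledad 1/4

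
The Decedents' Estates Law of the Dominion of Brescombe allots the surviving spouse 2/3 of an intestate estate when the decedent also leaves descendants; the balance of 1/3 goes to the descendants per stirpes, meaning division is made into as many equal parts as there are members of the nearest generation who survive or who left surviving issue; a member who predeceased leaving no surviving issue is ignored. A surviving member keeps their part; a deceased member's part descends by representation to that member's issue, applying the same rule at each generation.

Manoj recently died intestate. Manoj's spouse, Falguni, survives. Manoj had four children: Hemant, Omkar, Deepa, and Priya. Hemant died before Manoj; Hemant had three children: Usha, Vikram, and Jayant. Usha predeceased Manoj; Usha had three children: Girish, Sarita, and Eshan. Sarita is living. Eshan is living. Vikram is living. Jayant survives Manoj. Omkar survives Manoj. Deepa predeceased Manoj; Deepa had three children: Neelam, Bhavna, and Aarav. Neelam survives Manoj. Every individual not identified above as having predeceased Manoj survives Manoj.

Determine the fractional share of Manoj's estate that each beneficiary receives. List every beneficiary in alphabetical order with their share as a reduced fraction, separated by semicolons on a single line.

Falguni, as surviving spouse, takes 2/3.
The remaining 1/3 passes to Manoj's descendants per stirpes.
The 1/3 is divided into 4 equal shares of 1/12 among Hemant, Omkar, Deepa, Priya.
Hemant predeceased; the 1/12 allotted to Hemant's branch passes to Hemant's issue by representation.
The 1/12 is divided into 3 equal shares of 1/36 among Usha, Vikram, Jayant.
Usha predeceased; the 1/36 allotted to Usha's branch passes to Usha's issue by representation.
The 1/36 is divided into 3 equal shares of 1/108 among Girish, Sarita, Eshan.
Girish is living and takes 1/108.
Sarita is living and takes 1/108.
Eshan is living and takes 1/108.
Vikram is living and takes 1/36.
Jayant is living and takes 1/36.
Omkar is living and takes 1/12.
Deepa predeceased; the 1/12 allotted to Deepa's branch passes to Deepa's issue by representation.
The 1/12 is divided into 3 equal shares of 1/36 among Neelam, Bhavna, Aarav.
Neelam is living and takes 1/36.
Bhavna is living and takes 1/36.
Aarav is living and takes 1/36.
Priya is living and takes 1/12.

Aarav 1/36; Bhavna 1/36; Eshan 1/108; Falguni 2/3; Girish 1/108; Jayant 1/36; Neelam 1/36; Omkar 1/12; Priya 1/12; Sarita 1/108; Vikram 1/36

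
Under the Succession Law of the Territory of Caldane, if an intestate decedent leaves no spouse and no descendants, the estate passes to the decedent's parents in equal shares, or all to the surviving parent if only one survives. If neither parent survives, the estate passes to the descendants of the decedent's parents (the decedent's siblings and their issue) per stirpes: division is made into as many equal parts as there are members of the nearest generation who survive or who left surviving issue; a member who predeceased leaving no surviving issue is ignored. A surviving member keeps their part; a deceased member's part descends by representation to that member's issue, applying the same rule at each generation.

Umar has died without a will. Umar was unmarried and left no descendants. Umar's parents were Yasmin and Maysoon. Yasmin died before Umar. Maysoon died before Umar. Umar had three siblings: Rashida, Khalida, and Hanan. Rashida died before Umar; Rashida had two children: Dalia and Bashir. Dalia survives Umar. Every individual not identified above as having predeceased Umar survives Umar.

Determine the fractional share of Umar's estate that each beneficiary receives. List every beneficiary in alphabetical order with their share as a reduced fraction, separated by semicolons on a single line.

Neither parent survives and there are no descendants, so the estate passes to Umar's siblings and their issue per stirpes.
The estate is divided into 3 equal shares of 1/3 among Rashida, Khalida, Hanan.
Rashida predeceased; the 1/3 allotted to Rashida's branch passes to Rashida's issue by representation.
The 1/3 is divided into 2 equal shares of 1/6 among Dalia, Bashir.
Dalia is living and takes 1/6.
Bashir is living and takes 1/6.
Khalida is living and takes 1/3.
Hanan is living and takes 1/3.

Bashir 1/6; Dalia 1/6; Hanan 1/3; Khalida 1/3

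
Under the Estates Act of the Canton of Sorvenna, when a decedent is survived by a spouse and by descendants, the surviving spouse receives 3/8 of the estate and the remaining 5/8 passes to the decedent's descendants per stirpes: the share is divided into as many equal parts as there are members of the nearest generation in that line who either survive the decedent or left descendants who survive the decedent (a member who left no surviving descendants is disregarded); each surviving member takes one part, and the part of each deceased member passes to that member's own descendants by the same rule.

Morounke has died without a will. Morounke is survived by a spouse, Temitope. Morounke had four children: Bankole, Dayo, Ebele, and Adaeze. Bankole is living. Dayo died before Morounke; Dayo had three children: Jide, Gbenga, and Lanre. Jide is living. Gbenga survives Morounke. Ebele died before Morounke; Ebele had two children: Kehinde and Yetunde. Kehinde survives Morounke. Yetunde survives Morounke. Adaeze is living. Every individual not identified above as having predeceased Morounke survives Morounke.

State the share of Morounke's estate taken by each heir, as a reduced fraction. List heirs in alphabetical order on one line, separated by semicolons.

Adaeze 5/32; Bankole 5/32; Gbenga 5/96; Jide 5/96; Kehinde 5/64; Lanre 5/96; Temitope 3/8; Yetunde 5/64

Temitope, as surviving spouse, takes 3/8.
The remaining 5/8 passes to Morounke's descendants per stirpes.
The 5/8 is divided into 4 equal shares of 5/32 among Bankole, Dayo, Ebele, Adaeze.
Bankole is living and takes 5/32.
Dayo predeceased; the 5/32 allotted to Dayo's branch passes to Dayo's issue by representation.
The 5/32 is divided into 3 equal shares of 5/96 among Jide, Gbenga, Lanre.
Jide is living and takes 5/96.
Gbenga is living and takes 5/96.
Lanre is living and takes 5/96.
Ebele predeceased; the 5/32 allotted to Ebele's branch passes to Ebele's issue by representation.
The 5/32 is divided into 2 equal shares of 5/64 among Kehinde, Yetunde.
Kehinde is living and takes 5/64.
Yetunde is living and takes 5/64.
Adaeze is living and takes 5/32.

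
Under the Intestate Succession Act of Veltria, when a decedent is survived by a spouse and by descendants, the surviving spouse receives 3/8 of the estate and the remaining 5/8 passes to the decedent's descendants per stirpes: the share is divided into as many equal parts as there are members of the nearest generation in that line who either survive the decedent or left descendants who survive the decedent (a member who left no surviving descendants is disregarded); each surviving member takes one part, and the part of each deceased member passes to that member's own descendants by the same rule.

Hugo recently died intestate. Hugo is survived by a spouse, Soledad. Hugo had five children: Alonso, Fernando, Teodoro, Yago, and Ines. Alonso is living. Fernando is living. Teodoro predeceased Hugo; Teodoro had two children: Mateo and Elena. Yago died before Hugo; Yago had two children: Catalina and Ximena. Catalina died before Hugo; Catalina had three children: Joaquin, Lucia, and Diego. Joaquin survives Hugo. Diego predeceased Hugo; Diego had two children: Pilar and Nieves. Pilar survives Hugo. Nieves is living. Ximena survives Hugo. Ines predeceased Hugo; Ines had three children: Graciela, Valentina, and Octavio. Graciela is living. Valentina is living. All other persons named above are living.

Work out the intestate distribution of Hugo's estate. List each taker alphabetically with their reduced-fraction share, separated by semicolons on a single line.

Alonso 1/8; Elena 1/16; Fernando 1/8; Graciela 1/24; Joaquin 1/48; Lucia 1/48; Mateo 1/16; Nieves 1/96; Octavio 1/24; Pilar 1/96; Soledad 3/8; Valentina 1/24; Ximena 1/16

Soledad, as surviving spouse, takes 3/8.
The remaining 5/8 passes to Hugo's descendants per stirpes.
The 5/8 is divided into 5 equal shares of 1/8 among Alonso, Fernando, Teodoro, Yago, Ines.
Alonso is living and takes 1/8.
Fernando is living and takes 1/8.
Teodoro predeceased; the 1/8 allotted to Teodoro's branch passes to Teodoro's issue by representation.
The 1/8 is divided into 2 equal shares of 1/16 among Mateo, Elena.
Mateo is living and takes 1/16.
Elena is living and takes 1/16.
Yago predeceased; the 1/8 allotted to Yago's branch passes to Yago's issue by representation.
The 1/8 is divided into 2 equal shares of 1/16 among Catalina, Ximena.
Catalina predeceased; the 1/16 allotted to Catalina's branch passes to Catalina's issue by representation.
The 1/16 is divided into 3 equal shares of 1/48 among Joaquin, Lucia, Diego.
Joaquin is living and takes 1/48.
Lucia is living and takes 1/48.
Diego predeceased; the 1/48 allotted to Diego's branch passes to Diego's issue by representation.
The 1/48 is divided into 2 equal shares of 1/96 among Pilar, Nieves.
Pilar is living and takes 1/96.
Nieves is living and takes 1/96.
Ximena is living and takes 1/16.
Ines predeceased; the 1/8 allotted to Ines's branch passes to Ines's issue by representation.
The 1/8 is divided into 3 equal shares of 1/24 among Graciela, Valentina, Octavio.
Graciela is living and takes 1/24.
Valentina is living and takes 1/24.
Octavio is living and takes 1/24.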